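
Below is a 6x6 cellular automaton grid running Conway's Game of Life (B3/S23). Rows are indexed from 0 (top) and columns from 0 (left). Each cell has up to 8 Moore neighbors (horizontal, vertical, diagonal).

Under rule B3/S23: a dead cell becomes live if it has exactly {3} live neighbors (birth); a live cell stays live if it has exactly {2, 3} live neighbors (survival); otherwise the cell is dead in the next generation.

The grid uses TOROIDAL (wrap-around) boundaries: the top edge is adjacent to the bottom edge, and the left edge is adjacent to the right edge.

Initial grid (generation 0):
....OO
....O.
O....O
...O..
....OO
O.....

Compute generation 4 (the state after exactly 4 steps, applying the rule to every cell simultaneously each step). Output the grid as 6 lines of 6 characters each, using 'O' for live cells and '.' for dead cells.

Answer: ......
......
......
..O...
..O..O
..O...

Derivation:
Simulating step by step:
Generation 0 (given above): 9 live cells
Generation 1: 10 live cells
....OO
O...O.
....OO
O.....
....OO
O.....
Generation 2: 10 live cells
O...O.
O..O..
O...O.
O.....
O....O
O.....
Generation 3: 15 live cells
OO....
OO.OO.
OO....
OO....
OO...O
OO....
Generation 4: 4 live cells
(generation 4 grid is the final answer)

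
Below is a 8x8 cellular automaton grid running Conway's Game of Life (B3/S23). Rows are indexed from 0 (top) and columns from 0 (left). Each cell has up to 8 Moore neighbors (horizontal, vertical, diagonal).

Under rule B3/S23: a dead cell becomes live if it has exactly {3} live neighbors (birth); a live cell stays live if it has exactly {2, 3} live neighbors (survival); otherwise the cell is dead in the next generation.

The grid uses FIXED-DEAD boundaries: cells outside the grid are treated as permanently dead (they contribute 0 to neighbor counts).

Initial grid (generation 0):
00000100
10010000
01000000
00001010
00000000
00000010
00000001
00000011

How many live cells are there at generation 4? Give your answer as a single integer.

Answer: 4

Derivation:
Simulating step by step:
Generation 0 (given above): 10 live cells
Generation 1: 4 live cells
00000000
00000000
00000000
00000000
00000100
00000000
00000001
00000011
Generation 2: 4 live cells
00000000
00000000
00000000
00000000
00000000
00000000
00000011
00000011
Generation 3: 4 live cells
00000000
00000000
00000000
00000000
00000000
00000000
00000011
00000011
Generation 4: 4 live cells
00000000
00000000
00000000
00000000
00000000
00000000
00000011
00000011
Population at generation 4: 4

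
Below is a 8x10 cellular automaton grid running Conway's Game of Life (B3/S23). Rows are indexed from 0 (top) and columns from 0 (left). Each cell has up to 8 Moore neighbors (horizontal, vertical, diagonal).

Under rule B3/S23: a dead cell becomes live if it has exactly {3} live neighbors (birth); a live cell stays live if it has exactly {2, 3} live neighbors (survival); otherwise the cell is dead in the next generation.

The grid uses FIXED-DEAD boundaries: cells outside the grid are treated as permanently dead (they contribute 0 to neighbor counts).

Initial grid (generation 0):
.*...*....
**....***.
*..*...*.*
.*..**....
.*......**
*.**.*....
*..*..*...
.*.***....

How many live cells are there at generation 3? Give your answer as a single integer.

Simulating step by step:
Generation 0 (given above): 28 live cells
Generation 1: 34 live cells
**....**..
***...***.
*.*.**.*..
***.*....*
**.*.*....
*.***.....
*.....*...
..****....
Generation 2: 20 live cells
*.*...*.*.
..**....*.
....**.*..
......*...
.....*....
*.****....
..........
...***....
Generation 3: 26 live cells
.***...*..
.******.*.
...*****..
....*.*...
...*.**...
...***....
..*.......
....*.....
Population at generation 3: 26

Answer: 26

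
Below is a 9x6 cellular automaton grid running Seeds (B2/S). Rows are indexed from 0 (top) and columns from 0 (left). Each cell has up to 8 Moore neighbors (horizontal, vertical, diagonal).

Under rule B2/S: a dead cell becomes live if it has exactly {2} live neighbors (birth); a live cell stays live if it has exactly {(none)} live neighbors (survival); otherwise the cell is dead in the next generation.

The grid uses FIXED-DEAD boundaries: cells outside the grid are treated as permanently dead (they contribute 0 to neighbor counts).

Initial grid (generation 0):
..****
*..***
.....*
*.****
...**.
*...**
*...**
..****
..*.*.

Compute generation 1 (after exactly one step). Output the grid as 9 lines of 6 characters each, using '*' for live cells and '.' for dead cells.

Answer: .*....
.*....
*.....
.*....
*.....
.*....
..*...
......
.*....

Derivation:
Simulating step by step:
Generation 0 (given above): 28 live cells
Generation 1: 8 live cells
(generation 1 grid is the final answer)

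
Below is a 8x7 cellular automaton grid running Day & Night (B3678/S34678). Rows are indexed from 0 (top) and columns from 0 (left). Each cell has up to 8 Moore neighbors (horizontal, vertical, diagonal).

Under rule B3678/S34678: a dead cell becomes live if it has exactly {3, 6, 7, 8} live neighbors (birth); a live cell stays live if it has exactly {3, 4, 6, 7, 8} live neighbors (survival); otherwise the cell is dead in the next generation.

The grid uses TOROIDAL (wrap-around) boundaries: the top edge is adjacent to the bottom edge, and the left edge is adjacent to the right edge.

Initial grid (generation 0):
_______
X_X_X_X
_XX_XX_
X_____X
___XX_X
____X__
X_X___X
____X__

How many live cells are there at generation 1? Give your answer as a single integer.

Answer: 13

Derivation:
Simulating step by step:
Generation 0 (given above): 18 live cells
Generation 1: 13 live cells
___X_X_
_______
_X___X_
XXX___X
X______
X_____X
___X_X_
_______
Population at generation 1: 13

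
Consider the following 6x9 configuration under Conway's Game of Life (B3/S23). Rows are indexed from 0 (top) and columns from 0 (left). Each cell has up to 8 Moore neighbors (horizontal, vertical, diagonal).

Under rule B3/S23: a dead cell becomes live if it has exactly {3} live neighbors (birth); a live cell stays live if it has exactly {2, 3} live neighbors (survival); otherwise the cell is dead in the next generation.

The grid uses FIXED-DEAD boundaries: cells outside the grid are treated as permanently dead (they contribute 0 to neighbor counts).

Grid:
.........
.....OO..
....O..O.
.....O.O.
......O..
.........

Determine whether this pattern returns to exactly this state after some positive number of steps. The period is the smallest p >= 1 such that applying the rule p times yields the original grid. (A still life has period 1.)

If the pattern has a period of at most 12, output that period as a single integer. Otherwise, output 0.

Simulating and comparing each generation to the original:
Gen 0 (original, given above): 7 live cells
Gen 1: 7 live cells, MATCHES original -> period = 1

Answer: 1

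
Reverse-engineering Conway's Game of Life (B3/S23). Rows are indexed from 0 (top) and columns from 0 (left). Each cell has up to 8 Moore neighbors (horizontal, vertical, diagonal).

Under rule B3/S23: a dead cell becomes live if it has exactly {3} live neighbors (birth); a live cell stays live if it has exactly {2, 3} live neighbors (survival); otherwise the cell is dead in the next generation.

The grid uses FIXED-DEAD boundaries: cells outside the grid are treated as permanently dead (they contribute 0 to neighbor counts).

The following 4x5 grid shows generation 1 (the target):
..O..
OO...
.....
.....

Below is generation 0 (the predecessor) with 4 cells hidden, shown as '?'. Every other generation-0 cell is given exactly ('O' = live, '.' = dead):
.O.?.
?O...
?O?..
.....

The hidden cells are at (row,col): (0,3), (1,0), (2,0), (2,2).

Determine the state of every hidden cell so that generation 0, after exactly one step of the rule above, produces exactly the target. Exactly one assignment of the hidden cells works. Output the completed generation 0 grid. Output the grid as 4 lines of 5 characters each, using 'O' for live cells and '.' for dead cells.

Answer: .O.O.
.O...
.O...
.....

Derivation:
Hidden generation-0 cells (in order): (0,3), (1,0), (2,0), (2,2).
A hidden cell only influences target cells in its own 3x3 neighborhood. Try each of the 2^4 = 16 assignments, step the completed generation 0 forward once under B3/S23, and compare with the target:
  (0,3)=. (1,0)=. (2,0)=. (2,2)=. -> step gives (0,2)='.' but target has 'O' -> reject
  (0,3)=. (1,0)=. (2,0)=. (2,2)=O -> step gives (0,2)='.' but target has 'O' -> reject
  (0,3)=. (1,0)=. (2,0)=O (2,2)=. -> step gives (0,2)='.' but target has 'O' -> reject
  (0,3)=. (1,0)=. (2,0)=O (2,2)=O -> step gives (0,2)='.' but target has 'O' -> reject
  (0,3)=. (1,0)=O (2,0)=. (2,2)=. -> step gives (0,0)='O' but target has '.' -> reject
  (0,3)=. (1,0)=O (2,0)=. (2,2)=O -> step gives (0,0)='O' but target has '.' -> reject
  (0,3)=. (1,0)=O (2,0)=O (2,2)=. -> step gives (0,0)='O' but target has '.' -> reject
  (0,3)=. (1,0)=O (2,0)=O (2,2)=O -> step gives (0,0)='O' but target has '.' -> reject
  (0,3)=O (1,0)=. (2,0)=. (2,2)=. -> step reproduces the target at every cell -> ACCEPT
  (0,3)=O (1,0)=. (2,0)=. (2,2)=O -> step gives (2,1)='O' but target has '.' -> reject
  (0,3)=O (1,0)=. (2,0)=O (2,2)=. -> step gives (1,0)='.' but target has 'O' -> reject
  (0,3)=O (1,0)=. (2,0)=O (2,2)=O -> step gives (1,0)='.' but target has 'O' -> reject
  (0,3)=O (1,0)=O (2,0)=. (2,2)=. -> step gives (0,0)='O' but target has '.' -> reject
  (0,3)=O (1,0)=O (2,0)=. (2,2)=O -> step gives (0,0)='O' but target has '.' -> reject
  (0,3)=O (1,0)=O (2,0)=O (2,2)=. -> step gives (0,0)='O' but target has '.' -> reject
  (0,3)=O (1,0)=O (2,0)=O (2,2)=O -> step gives (0,0)='O' but target has '.' -> reject
Unique solution: (0,3)=live, (1,0)=dead, (2,0)=dead, (2,2)=dead.
Check: live-neighbor counts of every cell in the completed generation 0:
21301
32411
21200
11100
Applying B3/S23 to generation 0 with these counts gives:
..O..
OO...
.....
.....
which matches the target exactly.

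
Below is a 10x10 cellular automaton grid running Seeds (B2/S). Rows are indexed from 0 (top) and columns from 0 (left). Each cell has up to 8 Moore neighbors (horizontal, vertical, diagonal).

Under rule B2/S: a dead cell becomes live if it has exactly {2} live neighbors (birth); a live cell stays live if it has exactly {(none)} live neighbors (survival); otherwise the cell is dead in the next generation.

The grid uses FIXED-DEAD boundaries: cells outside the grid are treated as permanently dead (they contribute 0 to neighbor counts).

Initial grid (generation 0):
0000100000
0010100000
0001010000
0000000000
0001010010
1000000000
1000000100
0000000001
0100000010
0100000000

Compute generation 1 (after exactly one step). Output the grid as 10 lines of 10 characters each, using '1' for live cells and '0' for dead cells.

Simulating step by step:
Generation 0 (given above): 15 live cells
Generation 1: 22 live cells
(generation 1 grid is the final answer)

Answer: 0000010000
0000000000
0010000000
0011011000
0000100000
0100101110
0100000010
1100000100
1010000001
1010000000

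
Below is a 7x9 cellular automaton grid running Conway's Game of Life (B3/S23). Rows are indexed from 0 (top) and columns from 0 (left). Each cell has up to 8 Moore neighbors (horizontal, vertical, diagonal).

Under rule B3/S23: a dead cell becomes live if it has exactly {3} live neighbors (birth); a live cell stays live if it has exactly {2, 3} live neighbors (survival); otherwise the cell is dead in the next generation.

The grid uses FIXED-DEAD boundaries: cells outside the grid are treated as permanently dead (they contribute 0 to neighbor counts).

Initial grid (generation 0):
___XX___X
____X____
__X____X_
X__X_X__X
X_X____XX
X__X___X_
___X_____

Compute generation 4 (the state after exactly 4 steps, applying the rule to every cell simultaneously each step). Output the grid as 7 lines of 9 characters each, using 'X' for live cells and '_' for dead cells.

Simulating step by step:
Generation 0 (given above): 18 live cells
Generation 1: 21 live cells
___XX____
____X____
___XX____
__XX__X_X
X_XXX_XXX
_XXX___XX
_________
Generation 2: 17 live cells
___XX____
_____X___
__X_XX___
_X____X_X
____XXX__
_X__X_X_X
__X______
Generation 3: 14 live cells
____X____
_____X___
____XXX__
___X__XX_
____X_X__
___XX_XX_
_________
Generation 4: 10 live cells
(generation 4 grid is the final answer)

Answer: _________
______X__
____X__X_
___X___X_
____X____
___XX_XX_
_________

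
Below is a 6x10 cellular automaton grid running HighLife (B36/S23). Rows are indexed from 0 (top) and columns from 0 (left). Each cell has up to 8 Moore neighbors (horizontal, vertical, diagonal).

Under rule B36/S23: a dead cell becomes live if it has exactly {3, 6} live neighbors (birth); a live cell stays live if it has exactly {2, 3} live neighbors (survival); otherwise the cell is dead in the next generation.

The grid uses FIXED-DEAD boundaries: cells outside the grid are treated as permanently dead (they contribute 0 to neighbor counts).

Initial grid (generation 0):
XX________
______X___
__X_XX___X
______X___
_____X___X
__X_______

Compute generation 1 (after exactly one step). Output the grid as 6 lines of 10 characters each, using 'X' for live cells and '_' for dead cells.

Answer: __________
_X___X____
_____XX___
____X_X___
__________
__________

Derivation:
Simulating step by step:
Generation 0 (given above): 11 live cells
Generation 1: 6 live cells
(generation 1 grid is the final answer)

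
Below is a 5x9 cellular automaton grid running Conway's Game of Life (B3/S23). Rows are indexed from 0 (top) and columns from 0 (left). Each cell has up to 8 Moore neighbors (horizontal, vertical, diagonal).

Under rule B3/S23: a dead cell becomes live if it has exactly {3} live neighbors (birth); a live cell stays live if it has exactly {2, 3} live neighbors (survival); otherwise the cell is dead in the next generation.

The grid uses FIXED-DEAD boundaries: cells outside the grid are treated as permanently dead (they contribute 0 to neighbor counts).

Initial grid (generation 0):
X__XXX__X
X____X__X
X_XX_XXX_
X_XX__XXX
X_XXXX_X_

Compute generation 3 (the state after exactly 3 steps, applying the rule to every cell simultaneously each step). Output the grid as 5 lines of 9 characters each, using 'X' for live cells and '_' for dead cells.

Simulating step by step:
Generation 0 (given above): 26 live cells
Generation 1: 16 live cells
____XX___
X_X_____X
X_XX_X___
X_______X
__X_XX_XX
Generation 2: 12 live cells
_________
__X__X___
X_XX_____
__X__XXXX
_______XX
Generation 3: 14 live cells
(generation 3 grid is the final answer)

Answer: _________
_XXX_____
__XXXX_X_
_XXX__X_X
________X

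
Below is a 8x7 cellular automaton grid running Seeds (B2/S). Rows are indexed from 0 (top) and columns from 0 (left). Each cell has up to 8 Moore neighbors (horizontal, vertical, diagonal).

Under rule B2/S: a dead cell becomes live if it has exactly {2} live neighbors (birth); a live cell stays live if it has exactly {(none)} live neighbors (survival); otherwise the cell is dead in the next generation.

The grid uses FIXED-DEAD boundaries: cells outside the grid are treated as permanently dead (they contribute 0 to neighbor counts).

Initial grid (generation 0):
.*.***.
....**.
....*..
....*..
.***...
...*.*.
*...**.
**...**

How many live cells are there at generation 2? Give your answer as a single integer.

Answer: 23

Derivation:
Simulating step by step:
Generation 0 (given above): 20 live cells
Generation 1: 11 live cells
..*...*
..*...*
.......
.*...*.
.....*.
*.....*
..**...
.......
Generation 2: 23 live cells
.*.*.*.
.*.*.*.
.**..**
....*.*
**..*..
.*****.
.*.....
..**...
Population at generation 2: 23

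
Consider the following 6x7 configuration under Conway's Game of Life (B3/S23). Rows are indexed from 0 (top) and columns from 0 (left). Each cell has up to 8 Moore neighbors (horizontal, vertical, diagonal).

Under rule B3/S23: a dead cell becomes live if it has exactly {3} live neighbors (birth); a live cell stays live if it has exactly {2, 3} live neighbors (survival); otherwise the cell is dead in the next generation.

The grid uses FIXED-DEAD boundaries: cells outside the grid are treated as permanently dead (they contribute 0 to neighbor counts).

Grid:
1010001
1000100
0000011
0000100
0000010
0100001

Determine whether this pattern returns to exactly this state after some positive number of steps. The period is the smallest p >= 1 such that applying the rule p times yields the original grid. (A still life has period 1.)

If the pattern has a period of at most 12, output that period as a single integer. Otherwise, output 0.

Simulating and comparing each generation to the original:
Gen 0 (original, given above): 11 live cells
Gen 1: 8 live cells, differs from original
Gen 2: 6 live cells, differs from original
Gen 3: 6 live cells, differs from original
Gen 4: 6 live cells, differs from original
Gen 5: 6 live cells, differs from original
Gen 6: 6 live cells, differs from original
Gen 7: 6 live cells, differs from original
Gen 8: 6 live cells, differs from original
Gen 9: 6 live cells, differs from original
Gen 10: 6 live cells, differs from original
Gen 11: 6 live cells, differs from original
Gen 12: 6 live cells, differs from original
No period found within 12 steps.

Answer: 0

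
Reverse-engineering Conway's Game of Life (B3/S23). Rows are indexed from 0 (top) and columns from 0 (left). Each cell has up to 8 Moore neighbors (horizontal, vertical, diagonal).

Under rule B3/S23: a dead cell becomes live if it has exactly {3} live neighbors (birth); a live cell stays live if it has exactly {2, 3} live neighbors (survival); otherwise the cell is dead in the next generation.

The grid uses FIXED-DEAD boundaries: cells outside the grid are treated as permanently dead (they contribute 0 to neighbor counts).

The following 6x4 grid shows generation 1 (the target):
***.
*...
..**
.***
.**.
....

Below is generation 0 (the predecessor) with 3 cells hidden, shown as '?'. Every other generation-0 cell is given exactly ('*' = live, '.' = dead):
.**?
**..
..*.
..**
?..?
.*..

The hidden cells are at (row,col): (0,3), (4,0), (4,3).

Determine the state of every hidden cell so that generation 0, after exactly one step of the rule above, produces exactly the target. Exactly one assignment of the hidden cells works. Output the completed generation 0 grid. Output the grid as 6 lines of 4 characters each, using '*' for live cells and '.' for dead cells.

Answer: .**.
**..
..*.
..**
*...
.*..

Derivation:
Hidden generation-0 cells (in order): (0,3), (4,0), (4,3).
A hidden cell only influences target cells in its own 3x3 neighborhood. Try each of the 2^3 = 8 assignments, step the completed generation 0 forward once under B3/S23, and compare with the target:
  (0,3)=. (4,0)=. (4,3)=. -> step gives (3,1)='.' but target has '*' -> reject
  (0,3)=. (4,0)=. (4,3)=* -> step gives (3,1)='.' but target has '*' -> reject
  (0,3)=. (4,0)=* (4,3)=. -> step reproduces the target at every cell -> ACCEPT
  (0,3)=. (4,0)=* (4,3)=* -> step gives (4,2)='.' but target has '*' -> reject
  (0,3)=* (4,0)=. (4,3)=. -> step gives (1,3)='*' but target has '.' -> reject
  (0,3)=* (4,0)=. (4,3)=* -> step gives (1,3)='*' but target has '.' -> reject
  (0,3)=* (4,0)=* (4,3)=. -> step gives (1,3)='*' but target has '.' -> reject
  (0,3)=* (4,0)=* (4,3)=* -> step gives (1,3)='*' but target has '.' -> reject
Unique solution: (0,3)=dead, (4,0)=live, (4,3)=dead.
Check: live-neighbor counts of every cell in the completed generation 0:
3321
2442
2433
1322
1332
2110
Applying B3/S23 to generation 0 with these counts gives:
***.
*...
..**
.***
.**.
....
which matches the target exactly.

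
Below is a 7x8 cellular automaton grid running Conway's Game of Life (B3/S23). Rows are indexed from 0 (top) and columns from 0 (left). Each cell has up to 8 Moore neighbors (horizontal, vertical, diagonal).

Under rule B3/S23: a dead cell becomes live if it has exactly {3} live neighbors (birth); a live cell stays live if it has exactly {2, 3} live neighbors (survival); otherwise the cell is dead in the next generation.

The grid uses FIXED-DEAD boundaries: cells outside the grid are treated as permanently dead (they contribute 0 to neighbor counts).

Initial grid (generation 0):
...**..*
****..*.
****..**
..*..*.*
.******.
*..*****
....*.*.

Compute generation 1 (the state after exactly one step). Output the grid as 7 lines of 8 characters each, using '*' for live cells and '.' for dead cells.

Simulating step by step:
Generation 0 (given above): 31 live cells
Generation 1: 19 live cells
(generation 1 grid is the final answer)

Answer: .*.**...
*....**.
*...**.*
*......*
.*......
.*.....*
...**.**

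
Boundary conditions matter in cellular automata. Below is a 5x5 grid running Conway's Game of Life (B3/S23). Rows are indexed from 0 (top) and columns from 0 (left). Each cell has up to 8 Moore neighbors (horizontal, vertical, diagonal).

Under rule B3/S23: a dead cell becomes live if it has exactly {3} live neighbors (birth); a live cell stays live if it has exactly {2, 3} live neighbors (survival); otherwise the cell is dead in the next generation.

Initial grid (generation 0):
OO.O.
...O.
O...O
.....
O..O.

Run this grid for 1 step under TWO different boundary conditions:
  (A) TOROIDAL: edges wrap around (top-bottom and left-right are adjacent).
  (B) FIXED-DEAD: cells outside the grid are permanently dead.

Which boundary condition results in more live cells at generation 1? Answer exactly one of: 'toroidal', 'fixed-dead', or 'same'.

Answer: toroidal

Derivation:
Under TOROIDAL boundary, generation 1:
OO.O.
.OOO.
....O
O....
OOO..
Population = 11

Under FIXED-DEAD boundary, generation 1:
..O..
OOOOO
.....
.....
.....
Population = 6

Comparison: toroidal=11, fixed-dead=6 -> toroidal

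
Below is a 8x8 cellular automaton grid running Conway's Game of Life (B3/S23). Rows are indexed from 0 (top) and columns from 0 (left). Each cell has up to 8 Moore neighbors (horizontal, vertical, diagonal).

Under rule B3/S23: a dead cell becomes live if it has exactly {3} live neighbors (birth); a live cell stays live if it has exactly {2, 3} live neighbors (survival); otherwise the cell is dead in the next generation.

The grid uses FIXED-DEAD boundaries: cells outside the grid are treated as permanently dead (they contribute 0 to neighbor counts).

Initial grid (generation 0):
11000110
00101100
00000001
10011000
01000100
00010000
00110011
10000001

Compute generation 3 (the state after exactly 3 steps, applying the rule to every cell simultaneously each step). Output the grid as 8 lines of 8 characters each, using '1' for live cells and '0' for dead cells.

Simulating step by step:
Generation 0 (given above): 20 live cells
Generation 1: 20 live cells
01001110
01001100
00000100
00001000
00110000
00011010
00110011
00000011
Generation 2: 16 live cells
00001010
00000000
00000100
00011000
00100100
00001111
00111000
00000011
Generation 3: 10 live cells
(generation 3 grid is the final answer)

Answer: 00000000
00000100
00001000
00011100
00000000
00100010
00011000
00010000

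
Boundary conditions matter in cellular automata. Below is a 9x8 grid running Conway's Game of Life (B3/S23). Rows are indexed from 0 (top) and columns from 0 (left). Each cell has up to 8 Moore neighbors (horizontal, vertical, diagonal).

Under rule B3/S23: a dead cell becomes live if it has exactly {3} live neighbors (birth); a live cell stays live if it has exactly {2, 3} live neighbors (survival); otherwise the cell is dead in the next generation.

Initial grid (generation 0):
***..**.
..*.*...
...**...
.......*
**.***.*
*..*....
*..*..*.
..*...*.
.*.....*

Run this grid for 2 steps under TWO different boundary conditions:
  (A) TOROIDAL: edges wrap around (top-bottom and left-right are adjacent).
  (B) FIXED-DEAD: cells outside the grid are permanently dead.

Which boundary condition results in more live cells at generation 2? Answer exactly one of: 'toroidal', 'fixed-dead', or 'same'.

Answer: toroidal

Derivation:
Under TOROIDAL boundary, generation 2:
****.*.*
.**...**
..*.*.*.
**.....*
**......
*....***
*..*****
*..*..**
...***..
Population = 35

Under FIXED-DEAD boundary, generation 2:
.****...
.*...*..
..*.*...
......*.
*......*
*....**.
*..***.*
.*.*....
........
Population = 21

Comparison: toroidal=35, fixed-dead=21 -> toroidal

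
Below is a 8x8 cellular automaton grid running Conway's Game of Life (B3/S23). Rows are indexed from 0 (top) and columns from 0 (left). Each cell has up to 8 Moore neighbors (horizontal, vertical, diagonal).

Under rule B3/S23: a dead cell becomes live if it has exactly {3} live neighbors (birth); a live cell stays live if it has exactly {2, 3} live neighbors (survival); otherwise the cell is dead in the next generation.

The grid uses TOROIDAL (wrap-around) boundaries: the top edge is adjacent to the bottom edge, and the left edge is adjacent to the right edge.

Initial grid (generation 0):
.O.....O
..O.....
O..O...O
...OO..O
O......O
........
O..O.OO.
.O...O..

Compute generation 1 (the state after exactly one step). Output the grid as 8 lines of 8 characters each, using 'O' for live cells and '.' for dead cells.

Simulating step by step:
Generation 0 (given above): 17 live cells
Generation 1: 26 live cells
(generation 1 grid is the final answer)

Answer: OOO.....
.OO....O
O.OOO..O
...OO.O.
O......O
O.....O.
....OOO.
.OO.OO.O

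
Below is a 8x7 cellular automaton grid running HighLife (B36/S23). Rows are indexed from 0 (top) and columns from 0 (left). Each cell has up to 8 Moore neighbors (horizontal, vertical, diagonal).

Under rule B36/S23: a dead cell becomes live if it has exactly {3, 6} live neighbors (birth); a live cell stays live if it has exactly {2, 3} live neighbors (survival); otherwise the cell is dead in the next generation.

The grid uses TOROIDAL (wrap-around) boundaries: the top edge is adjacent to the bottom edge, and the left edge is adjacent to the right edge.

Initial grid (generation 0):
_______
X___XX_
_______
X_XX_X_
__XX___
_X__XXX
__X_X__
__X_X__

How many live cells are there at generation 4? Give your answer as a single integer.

Simulating step by step:
Generation 0 (given above): 17 live cells
Generation 1: 17 live cells
___XXX_
_______
_X_X_X_
_XXXX__
X______
_X__XX_
_XX_X__
_______
Generation 2: 25 live cells
____X__
__XX_X_
_X_X___
XX_XX__
X____X_
XXXXXX_
_XXXXX_
__X__X_
Generation 3: 21 live cells
__X_XX_
__XX___
XXX____
XX_XX_X
_X__XX_
X______
X______
_XX__X_
Generation 4: 24 live cells
____XX_
____X__
____X_X
___XX_X
_XXXXX_
XX____X
X_____X
_XXXXXX
Population at generation 4: 24

Answer: 24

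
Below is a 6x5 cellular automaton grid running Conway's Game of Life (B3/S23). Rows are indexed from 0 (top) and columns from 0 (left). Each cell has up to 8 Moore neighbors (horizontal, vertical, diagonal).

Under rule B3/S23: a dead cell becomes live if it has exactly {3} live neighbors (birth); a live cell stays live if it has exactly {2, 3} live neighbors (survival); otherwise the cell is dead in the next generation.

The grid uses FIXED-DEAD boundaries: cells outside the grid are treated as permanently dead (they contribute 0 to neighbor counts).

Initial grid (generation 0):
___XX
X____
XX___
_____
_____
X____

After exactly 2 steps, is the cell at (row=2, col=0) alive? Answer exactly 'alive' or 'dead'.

Simulating step by step:
Generation 0 (given above): 6 live cells
Generation 1: 4 live cells
_____
XX___
XX___
_____
_____
_____
Generation 2: 4 live cells
_____
XX___
XX___
_____
_____
_____

Cell (2,0) at generation 2: 1 -> alive

Answer: alive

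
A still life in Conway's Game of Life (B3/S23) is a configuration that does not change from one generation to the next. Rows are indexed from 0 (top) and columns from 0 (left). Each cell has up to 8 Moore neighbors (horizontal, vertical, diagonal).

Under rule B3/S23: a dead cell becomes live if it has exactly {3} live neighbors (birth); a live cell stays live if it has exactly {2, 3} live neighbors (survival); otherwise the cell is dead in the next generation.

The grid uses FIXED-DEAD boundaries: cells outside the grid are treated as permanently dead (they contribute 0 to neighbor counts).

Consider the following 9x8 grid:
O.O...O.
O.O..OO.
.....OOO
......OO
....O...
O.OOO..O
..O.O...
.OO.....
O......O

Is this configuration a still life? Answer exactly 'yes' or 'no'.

Compute generation 1 and compare to generation 0 (given above):
Generation 1:
.....OO.
........
........
.......O
....OOOO
.OO.OO..
....O...
.OOO....
.O......
Cell (0,0) differs: gen0=1 vs gen1=0 -> NOT a still life.

Answer: no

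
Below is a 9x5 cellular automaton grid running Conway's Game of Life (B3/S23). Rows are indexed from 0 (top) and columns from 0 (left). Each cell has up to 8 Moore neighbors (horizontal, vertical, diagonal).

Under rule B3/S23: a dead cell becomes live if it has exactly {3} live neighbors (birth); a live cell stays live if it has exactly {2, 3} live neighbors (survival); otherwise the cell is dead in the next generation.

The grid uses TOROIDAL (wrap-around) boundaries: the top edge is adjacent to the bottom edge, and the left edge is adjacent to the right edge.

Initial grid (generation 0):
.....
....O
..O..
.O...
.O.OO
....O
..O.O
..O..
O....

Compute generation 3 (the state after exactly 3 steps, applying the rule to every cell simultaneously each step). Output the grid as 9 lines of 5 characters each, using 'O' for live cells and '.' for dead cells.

Simulating step by step:
Generation 0 (given above): 11 live cells
Generation 1: 10 live cells
.....
.....
.....
OO.O.
..OOO
..O.O
.....
.O.O.
.....
Generation 2: 7 live cells
.....
.....
.....
OO.O.
.....
..O.O
..OO.
.....
.....
Generation 3: 8 live cells
(generation 3 grid is the final answer)

Answer: .....
.....
.....
.....
OOOOO
..O..
..OO.
.....
.....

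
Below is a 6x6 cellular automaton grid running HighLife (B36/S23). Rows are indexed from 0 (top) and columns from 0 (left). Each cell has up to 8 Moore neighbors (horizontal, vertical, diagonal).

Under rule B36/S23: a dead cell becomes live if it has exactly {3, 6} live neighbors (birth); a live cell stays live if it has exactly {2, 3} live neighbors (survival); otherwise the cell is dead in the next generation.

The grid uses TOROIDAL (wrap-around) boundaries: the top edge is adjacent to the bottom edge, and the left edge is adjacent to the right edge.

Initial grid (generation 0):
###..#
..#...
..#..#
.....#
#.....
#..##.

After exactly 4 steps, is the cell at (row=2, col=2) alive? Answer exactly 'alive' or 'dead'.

Simulating step by step:
Generation 0 (given above): 12 live cells
Generation 1: 14 live cells
#.#.##
..##.#
......
#....#
#...#.
..###.
Generation 2: 17 live cells
#.....
####.#
#...##
#....#
##..#.
#.#..#
Generation 3: 9 live cells
.#.##.
..##..
..##..
......
....##
......
Generation 4: 9 live cells
...##.
.#....
..##..
...##.
......
...#.#

Cell (2,2) at generation 4: 1 -> alive

Answer: alive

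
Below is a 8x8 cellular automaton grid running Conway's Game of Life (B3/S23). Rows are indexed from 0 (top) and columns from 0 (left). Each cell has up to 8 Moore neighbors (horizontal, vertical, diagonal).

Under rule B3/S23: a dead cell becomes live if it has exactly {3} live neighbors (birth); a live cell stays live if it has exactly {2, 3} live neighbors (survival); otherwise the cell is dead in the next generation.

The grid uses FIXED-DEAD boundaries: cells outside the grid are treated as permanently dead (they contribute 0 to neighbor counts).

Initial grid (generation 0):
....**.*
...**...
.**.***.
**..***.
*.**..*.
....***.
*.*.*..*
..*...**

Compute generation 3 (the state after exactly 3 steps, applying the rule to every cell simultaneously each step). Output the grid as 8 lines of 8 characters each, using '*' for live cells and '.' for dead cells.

Answer: ...***..
.**.**..
..*.***.
...*..**
.**.....
.**.****
.**.*...
........

Derivation:
Simulating step by step:
Generation 0 (given above): 29 live cells
Generation 1: 25 live cells
...***..
..*.....
***...*.
*......*
*.**...*
..*.*.**
.*..*..*
.*.*..**
Generation 2: 24 live cells
...**...
..*.**..
*.*.....
*..*..**
..**...*
..*.****
.*..*...
..*...**
Generation 3: 25 live cells
(generation 3 grid is the final answer)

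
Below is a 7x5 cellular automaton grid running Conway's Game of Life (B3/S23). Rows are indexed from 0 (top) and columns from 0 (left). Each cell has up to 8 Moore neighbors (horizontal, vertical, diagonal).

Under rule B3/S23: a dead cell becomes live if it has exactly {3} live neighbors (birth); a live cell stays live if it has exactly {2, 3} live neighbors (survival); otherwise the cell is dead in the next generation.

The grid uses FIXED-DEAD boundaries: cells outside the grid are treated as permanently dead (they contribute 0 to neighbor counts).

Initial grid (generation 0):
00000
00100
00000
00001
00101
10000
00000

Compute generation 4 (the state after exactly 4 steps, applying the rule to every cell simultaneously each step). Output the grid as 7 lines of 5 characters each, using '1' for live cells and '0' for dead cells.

Answer: 00000
00000
00000
00000
00000
00000
00000

Derivation:
Simulating step by step:
Generation 0 (given above): 5 live cells
Generation 1: 2 live cells
00000
00000
00000
00010
00010
00000
00000
Generation 2: 0 live cells
00000
00000
00000
00000
00000
00000
00000
Generation 3: 0 live cells
00000
00000
00000
00000
00000
00000
00000
Generation 4: 0 live cells
(generation 4 grid is the final answer)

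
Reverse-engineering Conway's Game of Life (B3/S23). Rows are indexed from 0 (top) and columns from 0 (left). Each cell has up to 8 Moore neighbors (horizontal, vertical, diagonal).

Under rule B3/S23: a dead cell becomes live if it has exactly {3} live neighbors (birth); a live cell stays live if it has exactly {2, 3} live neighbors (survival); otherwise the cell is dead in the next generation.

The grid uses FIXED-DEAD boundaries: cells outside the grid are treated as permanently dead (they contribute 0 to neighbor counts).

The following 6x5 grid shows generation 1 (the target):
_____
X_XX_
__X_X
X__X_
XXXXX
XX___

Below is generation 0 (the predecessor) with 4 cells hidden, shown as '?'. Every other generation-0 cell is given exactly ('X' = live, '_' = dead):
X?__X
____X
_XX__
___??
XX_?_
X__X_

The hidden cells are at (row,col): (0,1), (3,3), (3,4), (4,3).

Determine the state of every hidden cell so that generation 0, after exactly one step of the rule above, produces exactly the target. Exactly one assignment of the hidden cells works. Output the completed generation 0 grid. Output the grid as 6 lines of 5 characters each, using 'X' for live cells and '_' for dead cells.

Hidden generation-0 cells (in order): (0,1), (3,3), (3,4), (4,3).
A hidden cell only influences target cells in its own 3x3 neighborhood. Try each of the 2^4 = 16 assignments, step the completed generation 0 forward once under B3/S23, and compare with the target:
  (0,1)=_ (3,3)=_ (3,4)=_ (4,3)=_ -> step gives (1,0)='_' but target has 'X' -> reject
  (0,1)=_ (3,3)=_ (3,4)=_ (4,3)=X -> step gives (1,0)='_' but target has 'X' -> reject
  (0,1)=_ (3,3)=_ (3,4)=X (4,3)=_ -> step gives (1,0)='_' but target has 'X' -> reject
  (0,1)=_ (3,3)=_ (3,4)=X (4,3)=X -> step gives (1,0)='_' but target has 'X' -> reject
  (0,1)=_ (3,3)=X (3,4)=_ (4,3)=_ -> step gives (1,0)='_' but target has 'X' -> reject
  (0,1)=_ (3,3)=X (3,4)=_ (4,3)=X -> step gives (1,0)='_' but target has 'X' -> reject
  (0,1)=_ (3,3)=X (3,4)=X (4,3)=_ -> step gives (1,0)='_' but target has 'X' -> reject
  (0,1)=_ (3,3)=X (3,4)=X (4,3)=X -> step gives (1,0)='_' but target has 'X' -> reject
  (0,1)=X (3,3)=_ (3,4)=_ (4,3)=_ -> step gives (2,2)='_' but target has 'X' -> reject
  (0,1)=X (3,3)=_ (3,4)=_ (4,3)=X -> step gives (2,2)='_' but target has 'X' -> reject
  (0,1)=X (3,3)=_ (3,4)=X (4,3)=_ -> step gives (2,2)='_' but target has 'X' -> reject
  (0,1)=X (3,3)=_ (3,4)=X (4,3)=X -> step gives (2,2)='_' but target has 'X' -> reject
  (0,1)=X (3,3)=X (3,4)=_ (4,3)=_ -> step gives (2,3)='X' but target has '_' -> reject
  (0,1)=X (3,3)=X (3,4)=_ (4,3)=X -> step gives (2,3)='X' but target has '_' -> reject
  (0,1)=X (3,3)=X (3,4)=X (4,3)=_ -> step reproduces the target at every cell -> ACCEPT
  (0,1)=X (3,3)=X (3,4)=X (4,3)=X -> step gives (3,4)='X' but target has '_' -> reject
Unique solution: (0,1)=live, (3,3)=live, (3,4)=live, (4,3)=dead.
Check: live-neighbor counts of every cell in the completed generation 0:
11121
34331
11243
34421
22333
23201
Applying B3/S23 to generation 0 with these counts gives:
_____
X_XX_
__X_X
X__X_
XXXXX
XX___
which matches the target exactly.

Answer: XX__X
____X
_XX__
___XX
XX___
X__X_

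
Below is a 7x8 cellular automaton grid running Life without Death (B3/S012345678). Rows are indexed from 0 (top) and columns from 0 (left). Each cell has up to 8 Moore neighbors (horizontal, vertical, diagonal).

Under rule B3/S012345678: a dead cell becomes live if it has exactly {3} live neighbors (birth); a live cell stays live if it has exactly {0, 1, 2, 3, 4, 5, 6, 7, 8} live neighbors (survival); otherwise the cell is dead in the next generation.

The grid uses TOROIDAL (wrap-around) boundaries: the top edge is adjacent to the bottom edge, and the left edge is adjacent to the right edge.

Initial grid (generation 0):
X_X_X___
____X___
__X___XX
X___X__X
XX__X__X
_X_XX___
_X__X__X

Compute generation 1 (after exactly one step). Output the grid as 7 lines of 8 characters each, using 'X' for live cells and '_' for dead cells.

Simulating step by step:
Generation 0 (given above): 20 live cells
Generation 1: 35 live cells
(generation 1 grid is the final answer)

Answer: XXX_XX__
_X__XX_X
X_XX_XXX
X__XXX_X
XXX_XX_X
_X_XXX_X
_X__XX_X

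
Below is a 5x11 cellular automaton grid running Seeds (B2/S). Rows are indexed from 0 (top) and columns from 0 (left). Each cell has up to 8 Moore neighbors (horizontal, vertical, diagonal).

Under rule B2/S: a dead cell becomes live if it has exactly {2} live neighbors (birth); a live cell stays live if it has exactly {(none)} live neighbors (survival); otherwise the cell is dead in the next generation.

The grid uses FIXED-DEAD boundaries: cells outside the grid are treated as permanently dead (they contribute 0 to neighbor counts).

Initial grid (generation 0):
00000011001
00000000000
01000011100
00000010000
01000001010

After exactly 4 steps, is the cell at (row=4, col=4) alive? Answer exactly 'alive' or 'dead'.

Simulating step by step:
Generation 0 (given above): 11 live cells
Generation 1: 10 live cells
00000000000
00000100010
00000100000
11100100010
00000010100
Generation 2: 15 live cells
00000000000
00001010000
10100000111
00001001100
10100101010
Generation 3: 16 live cells
00000100000
01010101101
01001010000
10100100000
01011000000
Generation 4: 11 live cells
00100001110
10000000010
00000000110
00000010000
10000100000

Cell (4,4) at generation 4: 0 -> dead

Answer: dead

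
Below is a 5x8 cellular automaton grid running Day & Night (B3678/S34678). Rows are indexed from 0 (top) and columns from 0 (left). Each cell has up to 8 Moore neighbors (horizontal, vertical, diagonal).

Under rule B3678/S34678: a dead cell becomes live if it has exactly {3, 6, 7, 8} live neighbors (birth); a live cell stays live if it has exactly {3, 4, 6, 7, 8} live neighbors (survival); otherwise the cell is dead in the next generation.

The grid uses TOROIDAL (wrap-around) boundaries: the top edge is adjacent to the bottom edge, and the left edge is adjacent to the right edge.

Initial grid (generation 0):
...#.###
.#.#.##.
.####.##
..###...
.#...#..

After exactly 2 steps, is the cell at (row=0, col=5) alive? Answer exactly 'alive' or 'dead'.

Simulating step by step:
Generation 0 (given above): 19 live cells
Generation 1: 15 live cells
#....#..
..###.#.
####..#.
#...#.#.
.....#..
Generation 2: 15 live cells
...#.##.
#.###...
.##.....
..##....
....####

Cell (0,5) at generation 2: 1 -> alive

Answer: alive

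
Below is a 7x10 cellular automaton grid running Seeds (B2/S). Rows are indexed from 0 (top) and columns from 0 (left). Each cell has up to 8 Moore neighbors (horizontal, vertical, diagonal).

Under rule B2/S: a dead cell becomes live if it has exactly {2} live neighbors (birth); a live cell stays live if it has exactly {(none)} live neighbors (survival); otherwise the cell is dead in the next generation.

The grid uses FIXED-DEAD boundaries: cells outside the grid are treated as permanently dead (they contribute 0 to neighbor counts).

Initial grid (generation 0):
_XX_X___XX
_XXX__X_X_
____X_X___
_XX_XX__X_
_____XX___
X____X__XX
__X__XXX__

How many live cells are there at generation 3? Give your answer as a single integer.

Answer: 17

Derivation:
Simulating step by step:
Generation 0 (given above): 27 live cells
Generation 1: 13 live cells
X____X____
X_________
X_______XX
__________
X_XX______
_X________
_X__X____X
Generation 2: 12 live cells
_X________
________XX
_X________
X_XX____XX
__________
____X_____
X_X_______
Generation 3: 17 live cells
________XX
XXX_______
X__X___X__
__________
_XX_X___XX
_X_X______
_X_X______
Population at generation 3: 17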